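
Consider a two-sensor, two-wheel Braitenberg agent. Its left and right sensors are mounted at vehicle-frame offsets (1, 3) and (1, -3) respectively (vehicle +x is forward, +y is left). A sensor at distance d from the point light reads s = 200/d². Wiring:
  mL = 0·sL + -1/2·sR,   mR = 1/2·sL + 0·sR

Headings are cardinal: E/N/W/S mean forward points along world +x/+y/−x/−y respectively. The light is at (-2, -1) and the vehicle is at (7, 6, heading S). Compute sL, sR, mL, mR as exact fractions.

10/9 25/9 -25/18 5/9

left sensor world pos  = (10, 5); dL² = 180
right sensor world pos = (4, 5); dR² = 72
sL = 200/180 = 10/9
sR = 200/72 = 25/9
mL = 0·sL + -1/2·sR = -25/18
mR = 1/2·sL + 0·sR = 5/9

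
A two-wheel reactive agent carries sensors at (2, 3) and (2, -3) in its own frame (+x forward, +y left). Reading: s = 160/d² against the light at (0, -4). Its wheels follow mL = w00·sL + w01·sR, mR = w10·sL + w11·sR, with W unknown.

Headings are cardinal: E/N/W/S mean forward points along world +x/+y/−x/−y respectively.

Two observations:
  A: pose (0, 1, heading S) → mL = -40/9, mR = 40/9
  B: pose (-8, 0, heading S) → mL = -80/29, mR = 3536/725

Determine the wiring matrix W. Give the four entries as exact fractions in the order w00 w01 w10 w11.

obs A: pose=(0,1,S) → sL=80/9, sR=80/9, mL=-40/9, mR=40/9
obs B: pose=(-8,0,S) → sL=160/29, sR=32/25, mL=-80/29, mR=3536/725
sensor matrix S = [[80/9, 80/9], [160/29, 32/25]]; det S = -16384/435
solve [mL_A; mL_B] = S·[w00; w01] and [mR_A; mR_B] = S·[w10; w11]:
  w00 = -1/2, w01 = 0, w10 = 1, w11 = -1/2

-1/2 0 1 -1/2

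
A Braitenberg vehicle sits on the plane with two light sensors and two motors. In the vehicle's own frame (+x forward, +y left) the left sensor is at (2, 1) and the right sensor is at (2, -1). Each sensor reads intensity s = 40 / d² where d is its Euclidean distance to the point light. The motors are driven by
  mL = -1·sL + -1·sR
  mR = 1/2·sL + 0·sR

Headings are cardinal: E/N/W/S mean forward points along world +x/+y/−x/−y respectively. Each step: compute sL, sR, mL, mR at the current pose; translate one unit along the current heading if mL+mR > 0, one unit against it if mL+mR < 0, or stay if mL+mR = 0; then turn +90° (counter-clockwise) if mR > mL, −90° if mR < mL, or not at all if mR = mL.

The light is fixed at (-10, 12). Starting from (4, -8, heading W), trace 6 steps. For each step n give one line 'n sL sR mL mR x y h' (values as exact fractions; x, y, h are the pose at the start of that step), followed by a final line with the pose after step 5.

n=0: pose=(4,-8,W); sL=8/117, sR=8/101; mL=-1744/11817, mR=4/117; mL+mR=-1340/11817 → advance -1; mR−mL=716/3939 → turn +1·90°
n=1: pose=(5,-8,S); sL=2/37, sR=1/17; mL=-71/629, mR=1/37; mL+mR=-54/629 → advance -1; mR−mL=88/629 → turn +1·90°
n=2: pose=(5,-7,E); sL=40/613, sR=40/689; mL=-52080/422357, mR=20/613; mL+mR=-38300/422357 → advance -1; mR−mL=65860/422357 → turn +1·90°
n=3: pose=(4,-7,N); sL=20/229, sR=20/257; mL=-9720/58853, mR=10/229; mL+mR=-7150/58853 → advance -1; mR−mL=12290/58853 → turn +1·90°
n=4: pose=(4,-8,W); sL=8/117, sR=8/101; mL=-1744/11817, mR=4/117; mL+mR=-1340/11817 → advance -1; mR−mL=716/3939 → turn +1·90°
n=5: pose=(5,-8,S); sL=2/37, sR=1/17; mL=-71/629, mR=1/37; mL+mR=-54/629 → advance -1; mR−mL=88/629 → turn +1·90°

0 8/117 8/101 -1744/11817 4/117 4 -8 W
1 2/37 1/17 -71/629 1/37 5 -8 S
2 40/613 40/689 -52080/422357 20/613 5 -7 E
3 20/229 20/257 -9720/58853 10/229 4 -7 N
4 8/117 8/101 -1744/11817 4/117 4 -8 W
5 2/37 1/17 -71/629 1/37 5 -8 S
final 5 -7 E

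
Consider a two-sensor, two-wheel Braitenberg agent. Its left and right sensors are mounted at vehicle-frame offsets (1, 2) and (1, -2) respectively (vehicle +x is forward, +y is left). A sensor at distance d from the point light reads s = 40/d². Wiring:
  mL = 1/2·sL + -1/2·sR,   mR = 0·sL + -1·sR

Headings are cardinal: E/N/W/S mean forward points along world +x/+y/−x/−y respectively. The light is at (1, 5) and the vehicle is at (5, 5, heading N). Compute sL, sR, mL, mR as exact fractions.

left sensor world pos  = (3, 6); dL² = 5
right sensor world pos = (7, 6); dR² = 37
sL = 40/5 = 8
sR = 40/37 = 40/37
mL = 1/2·sL + -1/2·sR = 128/37
mR = 0·sL + -1·sR = -40/37

8 40/37 128/37 -40/37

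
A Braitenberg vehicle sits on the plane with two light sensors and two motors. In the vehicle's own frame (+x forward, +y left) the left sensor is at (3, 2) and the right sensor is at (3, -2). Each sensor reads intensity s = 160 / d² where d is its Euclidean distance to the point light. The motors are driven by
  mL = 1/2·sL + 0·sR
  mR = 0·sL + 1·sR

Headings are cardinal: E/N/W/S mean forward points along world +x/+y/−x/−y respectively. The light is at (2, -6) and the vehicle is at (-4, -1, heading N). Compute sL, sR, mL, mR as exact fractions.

left sensor world pos  = (-6, 2); dL² = 128
right sensor world pos = (-2, 2); dR² = 80
sL = 160/128 = 5/4
sR = 160/80 = 2
mL = 1/2·sL + 0·sR = 5/8
mR = 0·sL + 1·sR = 2

5/4 2 5/8 2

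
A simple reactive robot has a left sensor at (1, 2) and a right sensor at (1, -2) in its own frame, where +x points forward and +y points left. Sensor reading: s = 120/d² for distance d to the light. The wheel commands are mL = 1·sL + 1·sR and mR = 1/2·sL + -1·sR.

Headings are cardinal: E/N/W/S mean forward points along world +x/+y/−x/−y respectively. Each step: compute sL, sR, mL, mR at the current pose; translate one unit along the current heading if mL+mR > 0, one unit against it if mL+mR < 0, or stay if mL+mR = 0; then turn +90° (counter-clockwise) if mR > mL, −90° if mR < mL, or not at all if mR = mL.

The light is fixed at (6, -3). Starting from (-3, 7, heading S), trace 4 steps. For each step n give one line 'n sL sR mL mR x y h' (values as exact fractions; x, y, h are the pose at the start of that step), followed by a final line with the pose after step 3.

n=0: pose=(-3,7,S); sL=12/13, sR=60/101; mL=1992/1313, mR=-174/1313; mL+mR=18/13 → advance +1; mR−mL=-2166/1313 → turn -1·90°
n=1: pose=(-3,6,W); sL=120/149, sR=120/221; mL=44400/32929, mR=-4620/32929; mL+mR=180/149 → advance +1; mR−mL=-49020/32929 → turn -1·90°
n=2: pose=(-4,6,N); sL=30/61, sR=30/41; mL=3060/2501, mR=-1215/2501; mL+mR=45/61 → advance +1; mR−mL=-4275/2501 → turn -1·90°
n=3: pose=(-4,7,E); sL=8/15, sR=24/29; mL=592/435, mR=-244/435; mL+mR=4/5 → advance +1; mR−mL=-836/435 → turn -1·90°

0 12/13 60/101 1992/1313 -174/1313 -3 7 S
1 120/149 120/221 44400/32929 -4620/32929 -3 6 W
2 30/61 30/41 3060/2501 -1215/2501 -4 6 N
3 8/15 24/29 592/435 -244/435 -4 7 E
final -3 7 S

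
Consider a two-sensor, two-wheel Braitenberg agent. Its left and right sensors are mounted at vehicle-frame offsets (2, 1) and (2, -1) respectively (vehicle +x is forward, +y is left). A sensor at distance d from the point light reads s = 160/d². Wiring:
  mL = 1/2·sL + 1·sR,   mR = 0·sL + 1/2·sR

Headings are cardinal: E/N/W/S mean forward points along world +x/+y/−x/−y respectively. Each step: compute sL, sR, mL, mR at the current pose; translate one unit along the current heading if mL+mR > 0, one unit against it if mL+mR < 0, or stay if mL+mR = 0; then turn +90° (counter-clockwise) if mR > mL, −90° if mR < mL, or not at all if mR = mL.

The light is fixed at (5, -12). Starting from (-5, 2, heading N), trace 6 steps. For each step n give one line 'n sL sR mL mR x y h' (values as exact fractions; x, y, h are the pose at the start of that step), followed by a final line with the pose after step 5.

n=0: pose=(-5,2,N); sL=160/377, sR=160/337; mL=87280/127049, mR=80/337; mL+mR=117440/127049 → advance +1; mR−mL=-57120/127049 → turn -1·90°
n=1: pose=(-5,3,E); sL=1/2, sR=8/13; mL=45/52, mR=4/13; mL+mR=61/52 → advance +1; mR−mL=-29/52 → turn -1·90°
n=2: pose=(-4,3,S); sL=160/233, sR=160/269; mL=58800/62677, mR=80/269; mL+mR=77440/62677 → advance +1; mR−mL=-40160/62677 → turn -1·90°
n=3: pose=(-4,2,W); sL=16/29, sR=80/173; mL=3704/5017, mR=40/173; mL+mR=4864/5017 → advance +1; mR−mL=-2544/5017 → turn -1·90°
n=4: pose=(-5,2,N); sL=160/377, sR=160/337; mL=87280/127049, mR=80/337; mL+mR=117440/127049 → advance +1; mR−mL=-57120/127049 → turn -1·90°
n=5: pose=(-5,3,E); sL=1/2, sR=8/13; mL=45/52, mR=4/13; mL+mR=61/52 → advance +1; mR−mL=-29/52 → turn -1·90°

0 160/377 160/337 87280/127049 80/337 -5 2 N
1 1/2 8/13 45/52 4/13 -5 3 E
2 160/233 160/269 58800/62677 80/269 -4 3 S
3 16/29 80/173 3704/5017 40/173 -4 2 W
4 160/377 160/337 87280/127049 80/337 -5 2 N
5 1/2 8/13 45/52 4/13 -5 3 E
final -4 3 S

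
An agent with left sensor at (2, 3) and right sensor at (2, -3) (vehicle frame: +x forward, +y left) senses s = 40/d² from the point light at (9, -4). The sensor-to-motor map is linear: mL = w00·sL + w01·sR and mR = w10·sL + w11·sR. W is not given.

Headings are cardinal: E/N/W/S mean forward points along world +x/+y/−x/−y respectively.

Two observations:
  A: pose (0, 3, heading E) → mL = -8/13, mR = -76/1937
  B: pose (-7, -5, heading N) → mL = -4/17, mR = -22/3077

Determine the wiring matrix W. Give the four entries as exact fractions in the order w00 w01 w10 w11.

0 -1 1 -1/2

obs A: pose=(0,3,E) → sL=40/149, sR=8/13, mL=-8/13, mR=-76/1937
obs B: pose=(-7,-5,N) → sL=20/181, sR=4/17, mL=-4/17, mR=-22/3077
sensor matrix S = [[40/149, 8/13], [20/181, 4/17]]; det S = -28800/5960149
solve [mL_A; mL_B] = S·[w00; w01] and [mR_A; mR_B] = S·[w10; w11]:
  w00 = 0, w01 = -1, w10 = 1, w11 = -1/2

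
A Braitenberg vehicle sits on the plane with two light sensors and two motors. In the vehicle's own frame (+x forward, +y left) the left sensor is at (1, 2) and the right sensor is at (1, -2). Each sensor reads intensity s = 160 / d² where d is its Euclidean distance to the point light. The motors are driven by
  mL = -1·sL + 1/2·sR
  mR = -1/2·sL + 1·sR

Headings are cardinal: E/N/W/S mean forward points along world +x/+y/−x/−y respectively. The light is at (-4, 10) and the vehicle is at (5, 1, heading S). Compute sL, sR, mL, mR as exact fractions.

160/221 160/149 -6160/32929 23440/32929

left sensor world pos  = (7, 0); dL² = 221
right sensor world pos = (3, 0); dR² = 149
sL = 160/221 = 160/221
sR = 160/149 = 160/149
mL = -1·sL + 1/2·sR = -6160/32929
mR = -1/2·sL + 1·sR = 23440/32929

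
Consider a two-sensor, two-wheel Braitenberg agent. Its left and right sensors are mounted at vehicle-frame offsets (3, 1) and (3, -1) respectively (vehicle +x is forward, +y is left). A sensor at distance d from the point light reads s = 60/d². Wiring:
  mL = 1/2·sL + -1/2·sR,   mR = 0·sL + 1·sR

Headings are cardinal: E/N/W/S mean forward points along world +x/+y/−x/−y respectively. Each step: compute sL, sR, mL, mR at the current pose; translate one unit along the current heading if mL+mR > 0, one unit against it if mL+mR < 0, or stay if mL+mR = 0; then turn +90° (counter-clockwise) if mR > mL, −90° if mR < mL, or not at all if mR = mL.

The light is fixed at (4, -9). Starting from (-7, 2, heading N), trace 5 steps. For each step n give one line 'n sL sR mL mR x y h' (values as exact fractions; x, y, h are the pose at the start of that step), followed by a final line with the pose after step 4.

0 3/17 15/74 -33/2516 15/74 -7 2 N
1 60/317 12/73 288/23141 12/73 -7 3 W
2 30/101 6/25 72/2525 6/25 -8 3 S
3 4/15 60/181 -88/2715 60/181 -8 2 E
4 3/17 15/74 -33/2516 15/74 -7 2 N
final -7 3 W

n=0: pose=(-7,2,N); sL=3/17, sR=15/74; mL=-33/2516, mR=15/74; mL+mR=477/2516 → advance +1; mR−mL=543/2516 → turn +1·90°
n=1: pose=(-7,3,W); sL=60/317, sR=12/73; mL=288/23141, mR=12/73; mL+mR=4092/23141 → advance +1; mR−mL=3516/23141 → turn +1·90°
n=2: pose=(-8,3,S); sL=30/101, sR=6/25; mL=72/2525, mR=6/25; mL+mR=678/2525 → advance +1; mR−mL=534/2525 → turn +1·90°
n=3: pose=(-8,2,E); sL=4/15, sR=60/181; mL=-88/2715, mR=60/181; mL+mR=812/2715 → advance +1; mR−mL=988/2715 → turn +1·90°
n=4: pose=(-7,2,N); sL=3/17, sR=15/74; mL=-33/2516, mR=15/74; mL+mR=477/2516 → advance +1; mR−mL=543/2516 → turn +1·90°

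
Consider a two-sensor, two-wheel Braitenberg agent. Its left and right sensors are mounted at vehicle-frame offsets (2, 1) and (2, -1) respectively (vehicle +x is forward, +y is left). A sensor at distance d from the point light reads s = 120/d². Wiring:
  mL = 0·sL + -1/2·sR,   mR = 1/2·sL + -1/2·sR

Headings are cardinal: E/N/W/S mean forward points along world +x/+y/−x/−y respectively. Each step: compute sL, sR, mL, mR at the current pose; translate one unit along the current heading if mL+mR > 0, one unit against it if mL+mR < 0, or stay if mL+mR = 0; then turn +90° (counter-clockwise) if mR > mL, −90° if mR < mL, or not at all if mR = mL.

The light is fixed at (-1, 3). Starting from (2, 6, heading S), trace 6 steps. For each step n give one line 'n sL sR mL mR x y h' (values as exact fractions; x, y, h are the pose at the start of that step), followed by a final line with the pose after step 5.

0 120/17 24 -12 -144/17 2 6 S
1 12/5 60/17 -30/17 -48/85 2 7 E
2 120/37 8/3 -4/3 32/111 1 7 N
3 30 15/2 -15/4 45/4 1 6 W
4 24 120 -60 -48 0 6 S
5 60/17 20/3 -10/3 -80/51 0 7 E
final -1 7 N

n=0: pose=(2,6,S); sL=120/17, sR=24; mL=-12, mR=-144/17; mL+mR=-348/17 → advance -1; mR−mL=60/17 → turn +1·90°
n=1: pose=(2,7,E); sL=12/5, sR=60/17; mL=-30/17, mR=-48/85; mL+mR=-198/85 → advance -1; mR−mL=6/5 → turn +1·90°
n=2: pose=(1,7,N); sL=120/37, sR=8/3; mL=-4/3, mR=32/111; mL+mR=-116/111 → advance -1; mR−mL=60/37 → turn +1·90°
n=3: pose=(1,6,W); sL=30, sR=15/2; mL=-15/4, mR=45/4; mL+mR=15/2 → advance +1; mR−mL=15 → turn +1·90°
n=4: pose=(0,6,S); sL=24, sR=120; mL=-60, mR=-48; mL+mR=-108 → advance -1; mR−mL=12 → turn +1·90°
n=5: pose=(0,7,E); sL=60/17, sR=20/3; mL=-10/3, mR=-80/51; mL+mR=-250/51 → advance -1; mR−mL=30/17 → turn +1·90°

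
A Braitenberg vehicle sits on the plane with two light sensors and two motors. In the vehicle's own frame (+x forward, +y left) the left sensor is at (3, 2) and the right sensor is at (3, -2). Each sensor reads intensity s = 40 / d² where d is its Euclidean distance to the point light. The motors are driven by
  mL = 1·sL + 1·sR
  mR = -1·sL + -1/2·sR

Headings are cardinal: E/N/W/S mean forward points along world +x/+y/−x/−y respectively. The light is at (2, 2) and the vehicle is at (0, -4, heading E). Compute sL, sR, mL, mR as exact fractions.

left sensor world pos  = (3, -2); dL² = 17
right sensor world pos = (3, -6); dR² = 65
sL = 40/17 = 40/17
sR = 40/65 = 8/13
mL = 1·sL + 1·sR = 656/221
mR = -1·sL + -1/2·sR = -588/221

40/17 8/13 656/221 -588/221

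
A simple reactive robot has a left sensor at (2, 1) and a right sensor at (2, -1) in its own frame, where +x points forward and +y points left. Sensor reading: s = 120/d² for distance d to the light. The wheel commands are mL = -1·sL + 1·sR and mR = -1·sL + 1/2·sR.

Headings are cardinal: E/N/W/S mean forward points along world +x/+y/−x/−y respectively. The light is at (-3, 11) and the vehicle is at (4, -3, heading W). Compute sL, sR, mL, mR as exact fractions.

12/25 60/97 336/2425 -414/2425

left sensor world pos  = (2, -4); dL² = 250
right sensor world pos = (2, -2); dR² = 194
sL = 120/250 = 12/25
sR = 120/194 = 60/97
mL = -1·sL + 1·sR = 336/2425
mR = -1·sL + 1/2·sR = -414/2425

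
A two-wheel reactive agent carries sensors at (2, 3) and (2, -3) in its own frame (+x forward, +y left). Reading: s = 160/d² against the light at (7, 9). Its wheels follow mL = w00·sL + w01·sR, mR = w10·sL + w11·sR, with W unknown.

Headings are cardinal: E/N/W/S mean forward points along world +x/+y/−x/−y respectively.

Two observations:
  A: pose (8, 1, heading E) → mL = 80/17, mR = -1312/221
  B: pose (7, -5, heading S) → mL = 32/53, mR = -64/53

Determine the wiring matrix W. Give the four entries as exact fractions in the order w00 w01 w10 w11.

obs A: pose=(8,1,E) → sL=80/17, sR=16/13, mL=80/17, mR=-1312/221
obs B: pose=(7,-5,S) → sL=32/53, sR=32/53, mL=32/53, mR=-64/53
sensor matrix S = [[80/17, 16/13], [32/53, 32/53]]; det S = 24576/11713
solve [mL_A; mL_B] = S·[w00; w01] and [mR_A; mR_B] = S·[w10; w11]:
  w00 = 1, w01 = 0, w10 = -1, w11 = -1

1 0 -1 -1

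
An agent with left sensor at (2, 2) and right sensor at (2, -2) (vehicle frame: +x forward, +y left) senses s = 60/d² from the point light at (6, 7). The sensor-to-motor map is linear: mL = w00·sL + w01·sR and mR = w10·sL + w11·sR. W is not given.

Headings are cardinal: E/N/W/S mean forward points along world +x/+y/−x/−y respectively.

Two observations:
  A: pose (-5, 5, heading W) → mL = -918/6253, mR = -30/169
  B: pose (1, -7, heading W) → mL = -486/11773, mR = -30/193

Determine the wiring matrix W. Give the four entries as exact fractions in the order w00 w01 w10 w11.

-1 1/2 0 -1/2

obs A: pose=(-5,5,W) → sL=12/37, sR=60/169, mL=-918/6253, mR=-30/169
obs B: pose=(1,-7,W) → sL=12/61, sR=60/193, mL=-486/11773, mR=-30/193
sensor matrix S = [[12/37, 60/169], [12/61, 60/193]]; det S = 2280960/73616569
solve [mL_A; mL_B] = S·[w00; w01] and [mR_A; mR_B] = S·[w10; w11]:
  w00 = -1, w01 = 1/2, w10 = 0, w11 = -1/2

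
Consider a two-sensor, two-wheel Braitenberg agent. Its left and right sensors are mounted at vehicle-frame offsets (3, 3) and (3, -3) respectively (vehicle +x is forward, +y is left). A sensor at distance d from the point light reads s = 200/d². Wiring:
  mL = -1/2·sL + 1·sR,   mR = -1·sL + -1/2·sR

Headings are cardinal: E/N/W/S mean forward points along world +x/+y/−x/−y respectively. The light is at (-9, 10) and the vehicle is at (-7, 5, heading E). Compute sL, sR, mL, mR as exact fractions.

200/29 200/89 -3100/2581 -20700/2581

left sensor world pos  = (-4, 8); dL² = 29
right sensor world pos = (-4, 2); dR² = 89
sL = 200/29 = 200/29
sR = 200/89 = 200/89
mL = -1/2·sL + 1·sR = -3100/2581
mR = -1·sL + -1/2·sR = -20700/2581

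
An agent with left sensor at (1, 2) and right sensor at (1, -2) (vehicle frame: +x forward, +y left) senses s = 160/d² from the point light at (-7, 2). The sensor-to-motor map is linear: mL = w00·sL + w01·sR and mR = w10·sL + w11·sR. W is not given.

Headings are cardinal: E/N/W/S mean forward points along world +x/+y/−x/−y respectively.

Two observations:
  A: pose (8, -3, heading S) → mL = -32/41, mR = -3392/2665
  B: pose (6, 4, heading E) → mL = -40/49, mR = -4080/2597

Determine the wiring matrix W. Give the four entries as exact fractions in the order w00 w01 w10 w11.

0 -1 -1 -1

obs A: pose=(8,-3,S) → sL=32/65, sR=32/41, mL=-32/41, mR=-3392/2665
obs B: pose=(6,4,E) → sL=40/53, sR=40/49, mL=-40/49, mR=-4080/2597
sensor matrix S = [[32/65, 32/41], [40/53, 40/49]]; det S = -259072/1384201
solve [mL_A; mL_B] = S·[w00; w01] and [mR_A; mR_B] = S·[w10; w11]:
  w00 = 0, w01 = -1, w10 = -1, w11 = -1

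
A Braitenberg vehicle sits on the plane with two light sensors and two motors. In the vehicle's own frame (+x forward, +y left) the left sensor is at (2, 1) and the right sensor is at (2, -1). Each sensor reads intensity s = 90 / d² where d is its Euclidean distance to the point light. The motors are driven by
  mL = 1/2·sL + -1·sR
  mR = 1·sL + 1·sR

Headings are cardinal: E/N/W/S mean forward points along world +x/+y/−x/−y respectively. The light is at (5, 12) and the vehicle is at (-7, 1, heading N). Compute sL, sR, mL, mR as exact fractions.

left sensor world pos  = (-8, 3); dL² = 250
right sensor world pos = (-6, 3); dR² = 202
sL = 90/250 = 9/25
sR = 90/202 = 45/101
mL = 1/2·sL + -1·sR = -1341/5050
mR = 1·sL + 1·sR = 2034/2525

9/25 45/101 -1341/5050 2034/2525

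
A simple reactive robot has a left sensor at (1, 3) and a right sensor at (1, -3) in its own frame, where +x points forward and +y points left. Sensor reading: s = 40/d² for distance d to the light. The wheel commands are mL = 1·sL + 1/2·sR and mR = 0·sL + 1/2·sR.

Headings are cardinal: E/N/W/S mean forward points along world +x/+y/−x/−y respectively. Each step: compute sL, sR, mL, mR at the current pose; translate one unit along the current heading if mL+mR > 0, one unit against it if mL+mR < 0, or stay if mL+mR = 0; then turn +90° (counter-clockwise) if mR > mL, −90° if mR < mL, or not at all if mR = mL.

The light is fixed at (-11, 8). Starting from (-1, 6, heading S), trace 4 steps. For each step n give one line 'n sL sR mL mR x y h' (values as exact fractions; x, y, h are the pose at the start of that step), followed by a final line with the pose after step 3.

n=0: pose=(-1,6,S); sL=20/89, sR=20/29; mL=1470/2581, mR=10/29; mL+mR=2360/2581 → advance +1; mR−mL=-20/89 → turn -1·90°
n=1: pose=(-1,5,W); sL=40/117, sR=40/81; mL=620/1053, mR=20/81; mL+mR=880/1053 → advance +1; mR−mL=-40/117 → turn -1·90°
n=2: pose=(-2,5,N); sL=1, sR=10/37; mL=42/37, mR=5/37; mL+mR=47/37 → advance +1; mR−mL=-1 → turn -1·90°
n=3: pose=(-2,6,E); sL=40/101, sR=8/25; mL=1404/2525, mR=4/25; mL+mR=1808/2525 → advance +1; mR−mL=-40/101 → turn -1·90°

0 20/89 20/29 1470/2581 10/29 -1 6 S
1 40/117 40/81 620/1053 20/81 -1 5 W
2 1 10/37 42/37 5/37 -2 5 N
3 40/101 8/25 1404/2525 4/25 -2 6 E
final -1 6 S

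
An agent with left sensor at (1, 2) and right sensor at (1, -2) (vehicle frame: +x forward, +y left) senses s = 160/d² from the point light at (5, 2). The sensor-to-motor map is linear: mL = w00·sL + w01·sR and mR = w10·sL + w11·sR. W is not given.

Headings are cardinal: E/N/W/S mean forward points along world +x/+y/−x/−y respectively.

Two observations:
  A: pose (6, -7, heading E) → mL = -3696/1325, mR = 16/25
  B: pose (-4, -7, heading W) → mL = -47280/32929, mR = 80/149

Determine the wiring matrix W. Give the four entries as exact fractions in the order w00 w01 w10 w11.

obs A: pose=(6,-7,E) → sL=160/53, sR=32/25, mL=-3696/1325, mR=16/25
obs B: pose=(-4,-7,W) → sL=160/221, sR=160/149, mL=-47280/32929, mR=80/149
sensor matrix S = [[160/53, 32/25], [160/221, 160/149]]; det S = 20201472/8726185
solve [mL_A; mL_B] = S·[w00; w01] and [mR_A; mR_B] = S·[w10; w11]:
  w00 = -1/2, w01 = -1, w10 = 0, w11 = 1/2

-1/2 -1 0 1/2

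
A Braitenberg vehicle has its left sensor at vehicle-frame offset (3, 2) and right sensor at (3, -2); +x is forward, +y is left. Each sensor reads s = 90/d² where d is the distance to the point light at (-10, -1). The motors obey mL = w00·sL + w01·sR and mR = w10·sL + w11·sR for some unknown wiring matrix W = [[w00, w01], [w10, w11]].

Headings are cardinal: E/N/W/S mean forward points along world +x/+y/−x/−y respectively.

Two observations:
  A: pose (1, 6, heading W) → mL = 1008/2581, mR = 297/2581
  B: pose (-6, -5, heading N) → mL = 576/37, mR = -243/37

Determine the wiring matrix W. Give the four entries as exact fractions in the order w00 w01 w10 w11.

obs A: pose=(1,6,W) → sL=90/89, sR=18/29, mL=1008/2581, mR=297/2581
obs B: pose=(-6,-5,N) → sL=18, sR=90/37, mL=576/37, mR=-243/37
sensor matrix S = [[90/89, 18/29], [18, 90/37]]; det S = -832032/95497
solve [mL_A; mL_B] = S·[w00; w01] and [mR_A; mR_B] = S·[w10; w11]:
  w00 = 1, w01 = -1, w10 = -1/2, w11 = 1

1 -1 -1/2 1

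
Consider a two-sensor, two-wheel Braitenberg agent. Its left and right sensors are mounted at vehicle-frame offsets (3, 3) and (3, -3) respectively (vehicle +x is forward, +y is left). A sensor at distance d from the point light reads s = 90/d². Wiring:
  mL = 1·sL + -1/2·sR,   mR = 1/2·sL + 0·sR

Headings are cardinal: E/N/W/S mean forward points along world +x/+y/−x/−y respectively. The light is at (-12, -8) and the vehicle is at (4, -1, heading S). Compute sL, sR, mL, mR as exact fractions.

90/377 18/37 -63/13949 45/377

left sensor world pos  = (7, -4); dL² = 377
right sensor world pos = (1, -4); dR² = 185
sL = 90/377 = 90/377
sR = 90/185 = 18/37
mL = 1·sL + -1/2·sR = -63/13949
mR = 1/2·sL + 0·sR = 45/377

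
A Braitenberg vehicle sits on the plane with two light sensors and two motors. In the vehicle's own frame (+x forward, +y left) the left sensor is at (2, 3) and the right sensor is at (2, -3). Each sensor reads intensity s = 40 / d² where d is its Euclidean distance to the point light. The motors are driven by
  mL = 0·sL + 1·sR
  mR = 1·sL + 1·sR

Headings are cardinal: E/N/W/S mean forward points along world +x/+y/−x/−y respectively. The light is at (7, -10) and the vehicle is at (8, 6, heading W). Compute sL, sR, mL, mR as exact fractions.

left sensor world pos  = (6, 3); dL² = 170
right sensor world pos = (6, 9); dR² = 362
sL = 40/170 = 4/17
sR = 40/362 = 20/181
mL = 0·sL + 1·sR = 20/181
mR = 1·sL + 1·sR = 1064/3077

4/17 20/181 20/181 1064/3077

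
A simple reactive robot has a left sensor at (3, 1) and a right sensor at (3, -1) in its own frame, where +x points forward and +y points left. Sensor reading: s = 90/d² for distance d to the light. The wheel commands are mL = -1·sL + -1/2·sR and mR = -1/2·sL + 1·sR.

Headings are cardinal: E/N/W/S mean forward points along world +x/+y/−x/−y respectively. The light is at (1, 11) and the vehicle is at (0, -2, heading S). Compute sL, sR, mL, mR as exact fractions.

45/128 9/26 -873/1664 567/3328

left sensor world pos  = (1, -5); dL² = 256
right sensor world pos = (-1, -5); dR² = 260
sL = 90/256 = 45/128
sR = 90/260 = 9/26
mL = -1·sL + -1/2·sR = -873/1664
mR = -1/2·sL + 1·sR = 567/3328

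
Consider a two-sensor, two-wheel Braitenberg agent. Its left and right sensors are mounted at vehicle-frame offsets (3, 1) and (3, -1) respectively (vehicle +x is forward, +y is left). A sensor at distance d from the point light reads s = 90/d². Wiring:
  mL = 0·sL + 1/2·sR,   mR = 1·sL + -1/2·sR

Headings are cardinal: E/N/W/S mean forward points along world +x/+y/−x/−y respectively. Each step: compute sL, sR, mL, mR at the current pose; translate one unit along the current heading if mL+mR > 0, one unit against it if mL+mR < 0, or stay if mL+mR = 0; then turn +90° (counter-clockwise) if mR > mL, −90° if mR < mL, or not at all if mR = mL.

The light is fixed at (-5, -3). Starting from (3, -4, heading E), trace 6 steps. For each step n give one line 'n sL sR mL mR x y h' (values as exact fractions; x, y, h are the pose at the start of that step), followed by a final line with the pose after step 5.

0 90/121 18/25 9/25 1161/3025 3 -4 E
1 45/34 45/52 45/104 1575/1768 4 -4 N
2 90/37 90/37 45/37 45/37 4 -3 W
3 45/13 45/13 45/26 45/26 3 -3 W
4 90/17 90/17 45/17 45/17 2 -3 W
5 9 9 9/2 9/2 1 -3 W
final 0 -3 W

n=0: pose=(3,-4,E); sL=90/121, sR=18/25; mL=9/25, mR=1161/3025; mL+mR=90/121 → advance +1; mR−mL=72/3025 → turn +1·90°
n=1: pose=(4,-4,N); sL=45/34, sR=45/52; mL=45/104, mR=1575/1768; mL+mR=45/34 → advance +1; mR−mL=405/884 → turn +1·90°
n=2: pose=(4,-3,W); sL=90/37, sR=90/37; mL=45/37, mR=45/37; mL+mR=90/37 → advance +1; mR−mL=0 → turn +0·90°
n=3: pose=(3,-3,W); sL=45/13, sR=45/13; mL=45/26, mR=45/26; mL+mR=45/13 → advance +1; mR−mL=0 → turn +0·90°
n=4: pose=(2,-3,W); sL=90/17, sR=90/17; mL=45/17, mR=45/17; mL+mR=90/17 → advance +1; mR−mL=0 → turn +0·90°
n=5: pose=(1,-3,W); sL=9, sR=9; mL=9/2, mR=9/2; mL+mR=9 → advance +1; mR−mL=0 → turn +0·90°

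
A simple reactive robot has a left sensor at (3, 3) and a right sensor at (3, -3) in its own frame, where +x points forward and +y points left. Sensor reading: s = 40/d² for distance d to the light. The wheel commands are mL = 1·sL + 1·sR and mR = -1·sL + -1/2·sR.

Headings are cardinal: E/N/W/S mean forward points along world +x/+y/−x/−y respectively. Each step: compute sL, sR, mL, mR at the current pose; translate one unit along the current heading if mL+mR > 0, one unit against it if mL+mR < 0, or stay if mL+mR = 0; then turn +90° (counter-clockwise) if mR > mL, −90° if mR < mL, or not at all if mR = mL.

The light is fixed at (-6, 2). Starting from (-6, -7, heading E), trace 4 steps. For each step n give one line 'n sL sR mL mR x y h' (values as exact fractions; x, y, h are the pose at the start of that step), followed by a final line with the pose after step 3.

n=0: pose=(-6,-7,E); sL=8/9, sR=40/153; mL=176/153, mR=-52/51; mL+mR=20/153 → advance +1; mR−mL=-332/153 → turn -1·90°
n=1: pose=(-5,-7,S); sL=1/4, sR=10/37; mL=77/148, mR=-57/148; mL+mR=5/37 → advance +1; mR−mL=-67/74 → turn -1·90°
n=2: pose=(-5,-8,W); sL=40/173, sR=40/53; mL=9040/9169, mR=-5580/9169; mL+mR=20/53 → advance +1; mR−mL=-14620/9169 → turn -1·90°
n=3: pose=(-6,-8,N); sL=20/29, sR=20/29; mL=40/29, mR=-30/29; mL+mR=10/29 → advance +1; mR−mL=-70/29 → turn -1·90°

0 8/9 40/153 176/153 -52/51 -6 -7 E
1 1/4 10/37 77/148 -57/148 -5 -7 S
2 40/173 40/53 9040/9169 -5580/9169 -5 -8 W
3 20/29 20/29 40/29 -30/29 -6 -8 N
final -6 -7 E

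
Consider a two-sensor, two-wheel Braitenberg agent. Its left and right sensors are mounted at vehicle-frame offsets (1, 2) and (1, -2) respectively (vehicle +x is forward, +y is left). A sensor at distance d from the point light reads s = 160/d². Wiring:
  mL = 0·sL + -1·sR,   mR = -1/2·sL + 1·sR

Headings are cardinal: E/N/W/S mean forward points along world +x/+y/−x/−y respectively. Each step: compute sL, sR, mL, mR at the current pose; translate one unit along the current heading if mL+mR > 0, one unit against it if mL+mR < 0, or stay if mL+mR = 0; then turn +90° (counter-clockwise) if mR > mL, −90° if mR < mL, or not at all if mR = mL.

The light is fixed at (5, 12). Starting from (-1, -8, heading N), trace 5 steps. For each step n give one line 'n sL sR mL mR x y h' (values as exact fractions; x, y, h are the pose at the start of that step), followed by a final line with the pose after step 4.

0 32/85 160/377 -160/377 7568/32045 -1 -8 N
1 80/289 16/41 -16/41 2984/11849 -1 -9 W
2 160/493 160/533 -160/533 36240/262769 0 -9 S
3 8/17 8/25 -8/25 36/425 0 -8 E
4 32/85 160/377 -160/377 7568/32045 -1 -8 N
final -1 -9 W

n=0: pose=(-1,-8,N); sL=32/85, sR=160/377; mL=-160/377, mR=7568/32045; mL+mR=-16/85 → advance -1; mR−mL=21168/32045 → turn +1·90°
n=1: pose=(-1,-9,W); sL=80/289, sR=16/41; mL=-16/41, mR=2984/11849; mL+mR=-40/289 → advance -1; mR−mL=7608/11849 → turn +1·90°
n=2: pose=(0,-9,S); sL=160/493, sR=160/533; mL=-160/533, mR=36240/262769; mL+mR=-80/493 → advance -1; mR−mL=115120/262769 → turn +1·90°
n=3: pose=(0,-8,E); sL=8/17, sR=8/25; mL=-8/25, mR=36/425; mL+mR=-4/17 → advance -1; mR−mL=172/425 → turn +1·90°
n=4: pose=(-1,-8,N); sL=32/85, sR=160/377; mL=-160/377, mR=7568/32045; mL+mR=-16/85 → advance -1; mR−mL=21168/32045 → turn +1·90°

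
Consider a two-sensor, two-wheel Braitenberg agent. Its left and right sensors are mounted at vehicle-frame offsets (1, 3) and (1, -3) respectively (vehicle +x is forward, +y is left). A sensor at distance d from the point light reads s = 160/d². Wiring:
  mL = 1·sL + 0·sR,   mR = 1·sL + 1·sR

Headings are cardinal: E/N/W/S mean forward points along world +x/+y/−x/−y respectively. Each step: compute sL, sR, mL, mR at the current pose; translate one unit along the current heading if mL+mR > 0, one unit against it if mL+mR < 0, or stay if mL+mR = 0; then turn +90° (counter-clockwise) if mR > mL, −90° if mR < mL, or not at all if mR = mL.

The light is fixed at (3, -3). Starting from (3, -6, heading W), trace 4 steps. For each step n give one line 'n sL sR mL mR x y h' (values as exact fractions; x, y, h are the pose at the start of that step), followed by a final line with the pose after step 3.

0 160/37 160 160/37 6080/37 3 -6 W
1 8 5 8 13 2 -6 S
2 160 160/49 160 8000/49 2 -7 E
3 80/9 80/9 80/9 160/9 3 -7 N
final 3 -6 W

n=0: pose=(3,-6,W); sL=160/37, sR=160; mL=160/37, mR=6080/37; mL+mR=6240/37 → advance +1; mR−mL=160 → turn +1·90°
n=1: pose=(2,-6,S); sL=8, sR=5; mL=8, mR=13; mL+mR=21 → advance +1; mR−mL=5 → turn +1·90°
n=2: pose=(2,-7,E); sL=160, sR=160/49; mL=160, mR=8000/49; mL+mR=15840/49 → advance +1; mR−mL=160/49 → turn +1·90°
n=3: pose=(3,-7,N); sL=80/9, sR=80/9; mL=80/9, mR=160/9; mL+mR=80/3 → advance +1; mR−mL=80/9 → turn +1·90°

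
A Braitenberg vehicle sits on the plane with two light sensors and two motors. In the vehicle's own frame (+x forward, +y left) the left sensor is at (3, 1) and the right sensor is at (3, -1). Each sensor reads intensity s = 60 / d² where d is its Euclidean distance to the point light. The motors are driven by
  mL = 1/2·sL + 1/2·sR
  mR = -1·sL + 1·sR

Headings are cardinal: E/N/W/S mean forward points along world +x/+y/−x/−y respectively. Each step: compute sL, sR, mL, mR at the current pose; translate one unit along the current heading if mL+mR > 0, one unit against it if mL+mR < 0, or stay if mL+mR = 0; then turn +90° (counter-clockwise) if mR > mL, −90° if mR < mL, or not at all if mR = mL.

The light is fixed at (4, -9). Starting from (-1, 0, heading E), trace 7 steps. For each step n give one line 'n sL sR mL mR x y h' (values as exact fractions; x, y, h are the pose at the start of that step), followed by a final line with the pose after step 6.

n=0: pose=(-1,0,E); sL=15/26, sR=15/17; mL=645/884, mR=135/442; mL+mR=915/884 → advance +1; mR−mL=-375/884 → turn -1·90°
n=1: pose=(0,0,S); sL=4/3, sR=60/61; mL=212/183, mR=-64/183; mL+mR=148/183 → advance +1; mR−mL=-92/61 → turn -1·90°
n=2: pose=(0,-1,W); sL=30/49, sR=6/13; mL=342/637, mR=-96/637; mL+mR=246/637 → advance +1; mR−mL=-438/637 → turn -1·90°
n=3: pose=(-1,-1,N); sL=60/157, sR=60/137; mL=8820/21509, mR=1200/21509; mL+mR=10020/21509 → advance +1; mR−mL=-7620/21509 → turn -1·90°
n=4: pose=(-1,0,E); sL=15/26, sR=15/17; mL=645/884, mR=135/442; mL+mR=915/884 → advance +1; mR−mL=-375/884 → turn -1·90°
n=5: pose=(0,0,S); sL=4/3, sR=60/61; mL=212/183, mR=-64/183; mL+mR=148/183 → advance +1; mR−mL=-92/61 → turn -1·90°
n=6: pose=(0,-1,W); sL=30/49, sR=6/13; mL=342/637, mR=-96/637; mL+mR=246/637 → advance +1; mR−mL=-438/637 → turn -1·90°

0 15/26 15/17 645/884 135/442 -1 0 E
1 4/3 60/61 212/183 -64/183 0 0 S
2 30/49 6/13 342/637 -96/637 0 -1 W
3 60/157 60/137 8820/21509 1200/21509 -1 -1 N
4 15/26 15/17 645/884 135/442 -1 0 E
5 4/3 60/61 212/183 -64/183 0 0 S
6 30/49 6/13 342/637 -96/637 0 -1 W
final -1 -1 N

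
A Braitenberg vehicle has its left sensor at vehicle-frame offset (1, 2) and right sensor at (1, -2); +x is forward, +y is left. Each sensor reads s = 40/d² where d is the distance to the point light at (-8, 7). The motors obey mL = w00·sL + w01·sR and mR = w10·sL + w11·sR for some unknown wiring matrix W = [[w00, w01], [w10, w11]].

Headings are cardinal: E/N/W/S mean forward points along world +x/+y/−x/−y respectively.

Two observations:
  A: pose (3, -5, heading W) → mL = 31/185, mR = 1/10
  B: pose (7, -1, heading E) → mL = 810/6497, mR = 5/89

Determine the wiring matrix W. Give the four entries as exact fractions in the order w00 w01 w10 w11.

1/2 1/2 0 1/2

obs A: pose=(3,-5,W) → sL=5/37, sR=1/5, mL=31/185, mR=1/10
obs B: pose=(7,-1,E) → sL=10/73, sR=10/89, mL=810/6497, mR=5/89
sensor matrix S = [[5/37, 1/5], [10/73, 10/89]]; det S = -2936/240389
solve [mL_A; mL_B] = S·[w00; w01] and [mR_A; mR_B] = S·[w10; w11]:
  w00 = 1/2, w01 = 1/2, w10 = 0, w11 = 1/2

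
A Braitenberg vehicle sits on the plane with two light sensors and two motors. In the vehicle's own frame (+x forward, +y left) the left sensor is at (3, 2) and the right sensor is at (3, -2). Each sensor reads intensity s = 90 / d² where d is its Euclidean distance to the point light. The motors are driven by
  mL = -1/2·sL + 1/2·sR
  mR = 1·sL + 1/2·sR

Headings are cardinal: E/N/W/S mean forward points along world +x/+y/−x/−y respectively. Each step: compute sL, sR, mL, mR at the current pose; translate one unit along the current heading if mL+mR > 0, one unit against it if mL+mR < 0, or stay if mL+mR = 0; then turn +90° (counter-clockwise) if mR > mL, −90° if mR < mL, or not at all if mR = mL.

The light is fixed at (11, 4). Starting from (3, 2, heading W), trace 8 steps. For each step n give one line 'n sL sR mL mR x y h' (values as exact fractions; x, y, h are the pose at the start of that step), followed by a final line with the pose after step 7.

n=0: pose=(3,2,W); sL=90/137, sR=90/121; mL=720/16577, mR=17055/16577; mL+mR=17775/16577 → advance +1; mR−mL=135/137 → turn +1·90°
n=1: pose=(2,2,S); sL=45/37, sR=45/73; mL=-810/2701, mR=8235/5402; mL+mR=6615/5402 → advance +1; mR−mL=135/74 → turn +1·90°
n=2: pose=(2,1,E); sL=90/37, sR=90/61; mL=-1080/2257, mR=7155/2257; mL+mR=6075/2257 → advance +1; mR−mL=135/37 → turn +1·90°
n=3: pose=(3,1,N); sL=9/10, sR=5/2; mL=4/5, mR=43/20; mL+mR=59/20 → advance +1; mR−mL=27/20 → turn +1·90°
n=4: pose=(3,2,W); sL=90/137, sR=90/121; mL=720/16577, mR=17055/16577; mL+mR=17775/16577 → advance +1; mR−mL=135/137 → turn +1·90°
n=5: pose=(2,2,S); sL=45/37, sR=45/73; mL=-810/2701, mR=8235/5402; mL+mR=6615/5402 → advance +1; mR−mL=135/74 → turn +1·90°
n=6: pose=(2,1,E); sL=90/37, sR=90/61; mL=-1080/2257, mR=7155/2257; mL+mR=6075/2257 → advance +1; mR−mL=135/37 → turn +1·90°
n=7: pose=(3,1,N); sL=9/10, sR=5/2; mL=4/5, mR=43/20; mL+mR=59/20 → advance +1; mR−mL=27/20 → turn +1·90°

0 90/137 90/121 720/16577 17055/16577 3 2 W
1 45/37 45/73 -810/2701 8235/5402 2 2 S
2 90/37 90/61 -1080/2257 7155/2257 2 1 E
3 9/10 5/2 4/5 43/20 3 1 N
4 90/137 90/121 720/16577 17055/16577 3 2 W
5 45/37 45/73 -810/2701 8235/5402 2 2 S
6 90/37 90/61 -1080/2257 7155/2257 2 1 E
7 9/10 5/2 4/5 43/20 3 1 N
final 3 2 W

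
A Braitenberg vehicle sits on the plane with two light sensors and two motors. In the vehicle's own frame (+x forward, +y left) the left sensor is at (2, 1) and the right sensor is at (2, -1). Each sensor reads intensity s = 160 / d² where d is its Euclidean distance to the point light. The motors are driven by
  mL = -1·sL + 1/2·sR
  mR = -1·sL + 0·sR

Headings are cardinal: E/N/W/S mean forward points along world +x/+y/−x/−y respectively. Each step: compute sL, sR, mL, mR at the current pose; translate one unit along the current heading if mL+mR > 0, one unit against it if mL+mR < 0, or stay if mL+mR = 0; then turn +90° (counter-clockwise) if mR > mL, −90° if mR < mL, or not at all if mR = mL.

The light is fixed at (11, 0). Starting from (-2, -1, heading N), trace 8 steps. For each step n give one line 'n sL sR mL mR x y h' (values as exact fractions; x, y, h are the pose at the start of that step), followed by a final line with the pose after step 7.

n=0: pose=(-2,-1,N); sL=160/197, sR=32/29; mL=-1488/5713, mR=-160/197; mL+mR=-6128/5713 → advance -1; mR−mL=-16/29 → turn -1·90°
n=1: pose=(-2,-2,E); sL=80/61, sR=16/13; mL=-552/793, mR=-80/61; mL+mR=-1592/793 → advance -1; mR−mL=-8/13 → turn -1·90°
n=2: pose=(-3,-2,S); sL=32/37, sR=160/241; mL=-4752/8917, mR=-32/37; mL+mR=-12464/8917 → advance -1; mR−mL=-80/241 → turn -1·90°
n=3: pose=(-3,-1,W); sL=8/13, sR=5/8; mL=-63/208, mR=-8/13; mL+mR=-191/208 → advance -1; mR−mL=-5/16 → turn -1·90°
n=4: pose=(-2,-1,N); sL=160/197, sR=32/29; mL=-1488/5713, mR=-160/197; mL+mR=-6128/5713 → advance -1; mR−mL=-16/29 → turn -1·90°
n=5: pose=(-2,-2,E); sL=80/61, sR=16/13; mL=-552/793, mR=-80/61; mL+mR=-1592/793 → advance -1; mR−mL=-8/13 → turn -1·90°
n=6: pose=(-3,-2,S); sL=32/37, sR=160/241; mL=-4752/8917, mR=-32/37; mL+mR=-12464/8917 → advance -1; mR−mL=-80/241 → turn -1·90°
n=7: pose=(-3,-1,W); sL=8/13, sR=5/8; mL=-63/208, mR=-8/13; mL+mR=-191/208 → advance -1; mR−mL=-5/16 → turn -1·90°

0 160/197 32/29 -1488/5713 -160/197 -2 -1 N
1 80/61 16/13 -552/793 -80/61 -2 -2 E
2 32/37 160/241 -4752/8917 -32/37 -3 -2 S
3 8/13 5/8 -63/208 -8/13 -3 -1 W
4 160/197 32/29 -1488/5713 -160/197 -2 -1 N
5 80/61 16/13 -552/793 -80/61 -2 -2 E
6 32/37 160/241 -4752/8917 -32/37 -3 -2 S
7 8/13 5/8 -63/208 -8/13 -3 -1 W
final -2 -1 N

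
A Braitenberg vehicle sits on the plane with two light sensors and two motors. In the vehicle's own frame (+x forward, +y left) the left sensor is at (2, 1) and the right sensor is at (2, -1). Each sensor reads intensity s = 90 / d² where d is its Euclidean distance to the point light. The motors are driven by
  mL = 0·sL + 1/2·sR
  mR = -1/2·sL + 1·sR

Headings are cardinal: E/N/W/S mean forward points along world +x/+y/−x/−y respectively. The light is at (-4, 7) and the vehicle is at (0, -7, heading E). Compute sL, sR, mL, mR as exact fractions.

18/41 10/29 5/29 149/1189

left sensor world pos  = (2, -6); dL² = 205
right sensor world pos = (2, -8); dR² = 261
sL = 90/205 = 18/41
sR = 90/261 = 10/29
mL = 0·sL + 1/2·sR = 5/29
mR = -1/2·sL + 1·sR = 149/1189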